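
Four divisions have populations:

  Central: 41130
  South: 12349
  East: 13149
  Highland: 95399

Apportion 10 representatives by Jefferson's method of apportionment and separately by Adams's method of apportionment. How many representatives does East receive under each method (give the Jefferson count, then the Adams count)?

0 and 1

Jefferson: Central 3, South 0, East 0, Highland 7.
Adams: Central 3, South 1, East 1, Highland 5.
East gets 0 under Jefferson and 1 under Adams.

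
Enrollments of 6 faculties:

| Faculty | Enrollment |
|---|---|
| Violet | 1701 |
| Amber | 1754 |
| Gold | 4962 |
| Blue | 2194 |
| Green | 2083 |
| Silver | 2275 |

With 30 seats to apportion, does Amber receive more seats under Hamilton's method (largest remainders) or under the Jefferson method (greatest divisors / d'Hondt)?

Hamilton: Violet 3, Amber 4, Gold 10, Blue 4, Green 4, Silver 5.
Jefferson: Violet 3, Amber 3, Gold 11, Blue 4, Green 4, Silver 5.
Amber gets 4 under Hamilton and 3 under Jefferson.

Hamilton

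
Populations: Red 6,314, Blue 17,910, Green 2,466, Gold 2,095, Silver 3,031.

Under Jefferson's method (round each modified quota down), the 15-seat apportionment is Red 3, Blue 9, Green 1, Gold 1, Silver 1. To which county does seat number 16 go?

Blue

Priority for the next seat is population ÷ (current seats + 1).
Priorities: Red 1578.500, Blue 1791.000, Green 1233.000, Gold 1047.500, Silver 1515.500.
Highest priority: Blue.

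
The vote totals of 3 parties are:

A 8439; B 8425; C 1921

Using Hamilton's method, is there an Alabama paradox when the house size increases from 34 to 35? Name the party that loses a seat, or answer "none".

At 34 seats: A 15, B 15, C 4.
At 35 seats: A 16, B 16, C 3.
C drops from 4 to 3.

C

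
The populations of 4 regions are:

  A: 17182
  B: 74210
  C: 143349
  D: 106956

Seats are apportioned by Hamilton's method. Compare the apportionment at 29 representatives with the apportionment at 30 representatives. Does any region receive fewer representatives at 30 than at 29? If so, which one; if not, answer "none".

A

At 29 seats: A 2, B 6, C 12, D 9.
At 30 seats: A 1, B 7, C 13, D 9.
A drops from 2 to 1.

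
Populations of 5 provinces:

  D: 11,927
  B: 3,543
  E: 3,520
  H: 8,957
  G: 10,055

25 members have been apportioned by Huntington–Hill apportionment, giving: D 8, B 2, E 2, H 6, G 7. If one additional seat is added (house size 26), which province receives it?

Priority for the next seat is population ÷ (√(s·(s+1))).
Priorities: D 1405.610, B 1446.424, E 1437.034, H 1382.095, G 1343.656.
Highest priority: B.

B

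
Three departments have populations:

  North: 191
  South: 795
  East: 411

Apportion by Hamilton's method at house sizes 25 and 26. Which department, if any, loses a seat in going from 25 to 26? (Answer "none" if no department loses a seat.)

At 25 seats: North 4, South 14, East 7.
At 26 seats: North 3, South 15, East 8.
North drops from 4 to 3.

North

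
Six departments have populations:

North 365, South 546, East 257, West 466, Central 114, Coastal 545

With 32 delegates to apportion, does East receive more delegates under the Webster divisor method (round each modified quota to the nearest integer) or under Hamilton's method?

Webster: North 5, South 8, East 4, West 6, Central 2, Coastal 7.
Hamilton: North 5, South 8, East 3, West 6, Central 2, Coastal 8.
East gets 4 under Webster and 3 under Hamilton.

Webster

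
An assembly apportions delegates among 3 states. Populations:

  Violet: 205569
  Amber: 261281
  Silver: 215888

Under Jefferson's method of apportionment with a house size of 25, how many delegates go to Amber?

10

Standard divisor 682738/25 ≈ 27309.52; standard quotas: Violet 7.527, Amber 9.567, Silver 7.905.
Rounding down gives 7, 9, 7 = 23 seats, so the divisor must be adjusted.
With modified divisor 25900: modified quotas Violet 7.937, Amber 10.088, Silver 8.335.
Rounding down: Violet 7, Amber 10, Silver 8 (total 25).
Amber receives 10.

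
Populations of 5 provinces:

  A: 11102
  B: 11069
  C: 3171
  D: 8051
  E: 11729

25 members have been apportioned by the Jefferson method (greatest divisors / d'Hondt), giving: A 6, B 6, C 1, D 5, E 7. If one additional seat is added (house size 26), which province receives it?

Priority for the next seat is population ÷ (current seats + 1).
Priorities: A 1586.000, B 1581.286, C 1585.500, D 1341.833, E 1466.125.
Highest priority: A.

A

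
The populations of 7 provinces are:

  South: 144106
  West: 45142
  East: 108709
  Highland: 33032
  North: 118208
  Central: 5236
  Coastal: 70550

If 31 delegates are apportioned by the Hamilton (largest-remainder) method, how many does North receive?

Total 524983; standard divisor 524983/31 ≈ 16934.935.
Standard quotas: South 8.5094, West 2.6656, East 6.4192, Highland 1.9505, North 6.9801, Central 0.3092, Coastal 4.1659.
Lower quotas: South 8, West 2, East 6, Highland 1, North 6, Central 0, Coastal 4 (sum 27, leaving 4 seats).
Remainders in descending order: North 0.9801, Highland 0.9505, West 0.6656, South 0.5094, East 0.4192, Central 0.3092, Coastal 0.1659.
Largest remainders: North, Highland, West, South receive the extra seats.
North receives 7.

7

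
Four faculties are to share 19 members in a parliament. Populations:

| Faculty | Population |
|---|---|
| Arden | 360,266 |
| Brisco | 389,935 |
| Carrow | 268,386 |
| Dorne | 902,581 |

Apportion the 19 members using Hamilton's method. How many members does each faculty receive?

The standard divisor is 1921168/19 ≈ 101114.105.
Standard quotas: Arden 3.5630, Brisco 3.8564, Carrow 2.6543, Dorne 8.9264.
Lower quotas: Arden 3, Brisco 3, Carrow 2, Dorne 8 (sum 16, leaving 3 seats).
Remainders in descending order: Dorne 0.9264, Brisco 0.8564, Carrow 0.6543, Arden 0.5630.
The surplus seats go to Dorne, Brisco, Carrow.

Arden 3; Brisco 4; Carrow 3; Dorne 9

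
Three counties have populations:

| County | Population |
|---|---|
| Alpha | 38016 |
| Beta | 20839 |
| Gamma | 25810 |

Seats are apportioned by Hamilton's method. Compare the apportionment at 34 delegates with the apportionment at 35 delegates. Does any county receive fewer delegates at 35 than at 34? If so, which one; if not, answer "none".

Beta

At 34 seats: Alpha 15, Beta 9, Gamma 10.
At 35 seats: Alpha 16, Beta 8, Gamma 11.
Beta drops from 9 to 8.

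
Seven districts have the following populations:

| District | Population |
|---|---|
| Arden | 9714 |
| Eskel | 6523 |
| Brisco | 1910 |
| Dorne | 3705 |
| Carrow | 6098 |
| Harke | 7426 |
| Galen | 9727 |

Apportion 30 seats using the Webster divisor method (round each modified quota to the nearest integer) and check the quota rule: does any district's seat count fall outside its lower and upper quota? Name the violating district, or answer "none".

Standard quotas: Arden 6.461, Eskel 4.339, Brisco 1.270, Dorne 2.464, Carrow 4.056, Harke 4.939, Galen 6.470.
Webster allocation: Arden 7, Eskel 4, Brisco 1, Dorne 2, Carrow 4, Harke 5, Galen 7.
Every allocation lies between the lower and upper quota.

none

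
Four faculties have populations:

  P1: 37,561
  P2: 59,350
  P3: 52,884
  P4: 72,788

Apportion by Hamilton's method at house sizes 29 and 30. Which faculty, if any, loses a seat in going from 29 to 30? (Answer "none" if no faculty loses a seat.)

At 29 seats: P1 5, P2 8, P3 7, P4 9.
At 30 seats: P1 5, P2 8, P3 7, P4 10.
No faculty's allocation decreased.

none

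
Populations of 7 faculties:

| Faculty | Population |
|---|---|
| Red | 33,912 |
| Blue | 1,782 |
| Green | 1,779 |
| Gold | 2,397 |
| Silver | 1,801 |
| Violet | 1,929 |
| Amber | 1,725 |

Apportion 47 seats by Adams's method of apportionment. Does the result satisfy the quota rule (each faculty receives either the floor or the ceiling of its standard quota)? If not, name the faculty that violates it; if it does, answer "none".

Red

Standard quotas: Red 35.165, Blue 1.848, Green 1.845, Gold 2.486, Silver 1.868, Violet 2.000, Amber 1.789.
Adams allocation: Red 34, Blue 2, Green 2, Gold 3, Silver 2, Violet 2, Amber 2.
Red has quota 35.165 (lower 35, upper 36) but receives 34 — outside the quota interval.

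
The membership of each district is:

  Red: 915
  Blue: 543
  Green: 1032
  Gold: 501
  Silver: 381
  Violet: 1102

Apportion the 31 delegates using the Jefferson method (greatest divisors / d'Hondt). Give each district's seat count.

Standard divisor 4474/31 ≈ 144.323; standard quotas: Red 6.340, Blue 3.762, Green 7.151, Gold 3.471, Silver 2.640, Violet 7.636.
Rounding down gives 6, 3, 7, 3, 2, 7 = 28 seats, so the divisor must be adjusted.
With modified divisor 130: modified quotas Red 7.038, Blue 4.177, Green 7.938, Gold 3.854, Silver 2.931, Violet 8.477.
Rounding down: Red 7, Blue 4, Green 7, Gold 3, Silver 2, Violet 8 (total 31).

Red 7, Blue 4, Green 7, Gold 3, Silver 2, Violet 8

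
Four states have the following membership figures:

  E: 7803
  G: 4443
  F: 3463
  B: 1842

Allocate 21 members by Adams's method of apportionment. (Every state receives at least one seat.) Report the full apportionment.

Standard divisor 17551/21 ≈ 835.762; standard quotas: E 9.336, G 5.316, F 4.144, B 2.204.
Rounding up gives 10, 6, 5, 3 = 24 seats, so the divisor must be adjusted.
With modified divisor 900: modified quotas E 8.670, G 4.937, F 3.848, B 2.047.
Rounding up: E 9, G 5, F 4, B 3 (total 21).

E: 9, G: 5, F: 4, B: 3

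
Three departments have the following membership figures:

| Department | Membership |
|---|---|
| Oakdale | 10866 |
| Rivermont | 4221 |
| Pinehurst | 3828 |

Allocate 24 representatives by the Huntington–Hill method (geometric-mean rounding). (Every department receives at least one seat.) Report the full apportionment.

With divisor 788: modified quotas Oakdale 13.789, Rivermont 5.357, Pinehurst 4.858.
Geometric-mean thresholds: Oakdale √(13·14)=13.491, Rivermont √(5·6)=5.477, Pinehurst √(4·5)=4.472.
Each quota rounded against its threshold gives Oakdale 14, Rivermont 5, Pinehurst 5 (total 24).

Oakdale 14; Rivermont 5; Pinehurst 5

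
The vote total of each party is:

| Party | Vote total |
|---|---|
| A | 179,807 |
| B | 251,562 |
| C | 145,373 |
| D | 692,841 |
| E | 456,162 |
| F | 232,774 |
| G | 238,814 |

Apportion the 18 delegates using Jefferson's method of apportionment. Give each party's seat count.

Standard divisor 2197333/18 ≈ 122074.056; standard quotas: A 1.473, B 2.061, C 1.191, D 5.676, E 3.737, F 1.907, G 1.956.
Rounding down gives 1, 2, 1, 5, 3, 1, 1 = 14 seats, so the divisor must be adjusted.
With modified divisor 106500: modified quotas A 1.688, B 2.362, C 1.365, D 6.506, E 4.283, F 2.186, G 2.242.
Rounding down: A 1, B 2, C 1, D 6, E 4, F 2, G 2 (total 18).

A: 1, B: 2, C: 1, D: 6, E: 4, F: 2, G: 2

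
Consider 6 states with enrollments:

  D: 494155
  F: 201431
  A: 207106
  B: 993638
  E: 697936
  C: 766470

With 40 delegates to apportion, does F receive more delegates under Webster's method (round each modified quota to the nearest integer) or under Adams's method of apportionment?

Adams

Webster: D 6, F 2, A 3, B 12, E 8, C 9.
Adams: D 6, F 3, A 3, B 11, E 8, C 9.
F gets 2 under Webster and 3 under Adams.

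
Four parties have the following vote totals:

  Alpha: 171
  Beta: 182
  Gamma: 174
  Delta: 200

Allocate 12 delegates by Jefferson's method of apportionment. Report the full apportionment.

Alpha 3, Beta 3, Gamma 3, Delta 3

Standard divisor 727/12 ≈ 60.583; standard quotas: Alpha 2.823, Beta 3.004, Gamma 2.872, Delta 3.301.
Rounding down gives 2, 3, 2, 3 = 10 seats, so the divisor must be adjusted.
With modified divisor 54: modified quotas Alpha 3.167, Beta 3.370, Gamma 3.222, Delta 3.704.
Rounding down: Alpha 3, Beta 3, Gamma 3, Delta 3 (total 12).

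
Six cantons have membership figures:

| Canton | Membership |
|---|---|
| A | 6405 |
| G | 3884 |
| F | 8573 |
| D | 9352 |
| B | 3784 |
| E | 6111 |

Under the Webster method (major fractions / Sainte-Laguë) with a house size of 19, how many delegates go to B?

Standard divisor 38109/19 ≈ 2005.737; standard quotas: A 3.193, G 1.936, F 4.274, D 4.663, B 1.887, E 3.047.
Rounding to the nearest integer gives A 3, G 2, F 4, D 5, B 2, E 3 — total 19, matching the house size, so no adjustment is needed.
B receives 2.

2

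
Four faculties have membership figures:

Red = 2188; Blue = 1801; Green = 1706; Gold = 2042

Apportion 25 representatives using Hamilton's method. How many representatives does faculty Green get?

Standard divisor: 7737 ÷ 25 ≈ 309.48.
Standard quotas: Red 7.070, Blue 5.819, Green 5.512, Gold 6.598.
Lower quotas: Red 7, Blue 5, Green 5, Gold 6 (sum 23, leaving 2 seats).
Remainders in descending order: Blue 0.819, Gold 0.598, Green 0.512, Red 0.070.
The surplus seats go to Blue, Gold.
Green receives 5.

5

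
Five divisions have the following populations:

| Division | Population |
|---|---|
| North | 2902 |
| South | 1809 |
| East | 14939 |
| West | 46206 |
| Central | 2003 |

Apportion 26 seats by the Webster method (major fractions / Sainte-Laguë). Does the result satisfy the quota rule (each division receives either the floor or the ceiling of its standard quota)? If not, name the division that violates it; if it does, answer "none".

Standard quotas: North 1.112, South 0.693, East 5.724, West 17.704, Central 0.767.
Webster allocation: North 1, South 1, East 6, West 17, Central 1.
Every allocation lies between the lower and upper quota.

none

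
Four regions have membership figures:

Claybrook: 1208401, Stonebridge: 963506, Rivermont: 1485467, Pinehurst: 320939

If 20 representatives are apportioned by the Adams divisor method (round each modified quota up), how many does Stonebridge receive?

5

Standard divisor 3978313/20 ≈ 198915.65; standard quotas: Claybrook 6.075, Stonebridge 4.844, Rivermont 7.468, Pinehurst 1.613.
Rounding up gives 7, 5, 8, 2 = 22 seats, so the divisor must be adjusted.
With modified divisor 226500: modified quotas Claybrook 5.335, Stonebridge 4.254, Rivermont 6.558, Pinehurst 1.417.
Rounding up: Claybrook 6, Stonebridge 5, Rivermont 7, Pinehurst 2 (total 20).
Stonebridge receives 5.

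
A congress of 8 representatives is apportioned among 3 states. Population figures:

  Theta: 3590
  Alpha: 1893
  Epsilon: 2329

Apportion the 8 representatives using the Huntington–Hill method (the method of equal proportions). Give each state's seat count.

With divisor 994: modified quotas Theta 3.612, Alpha 1.904, Epsilon 2.343.
Geometric-mean thresholds: Theta √(3·4)=3.464, Alpha √(1·2)=1.414, Epsilon √(2·3)=2.449.
Each quota rounded against its threshold gives Theta 4, Alpha 2, Epsilon 2 (total 8).

Theta 4; Alpha 2; Epsilon 2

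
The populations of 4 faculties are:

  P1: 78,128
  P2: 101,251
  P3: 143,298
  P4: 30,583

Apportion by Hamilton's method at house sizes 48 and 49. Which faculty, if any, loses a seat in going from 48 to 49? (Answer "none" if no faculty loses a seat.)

none

At 48 seats: P1 11, P2 14, P3 19, P4 4.
At 49 seats: P1 11, P2 14, P3 20, P4 4.
No faculty's allocation decreased.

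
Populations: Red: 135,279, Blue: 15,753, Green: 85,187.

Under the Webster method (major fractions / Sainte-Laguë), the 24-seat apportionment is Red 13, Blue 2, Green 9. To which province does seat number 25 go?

Priority for the next seat is population ÷ (current seats + 0.5).
Priorities: Red 10020.667, Blue 6301.200, Green 8967.053.
Highest priority: Red.

Red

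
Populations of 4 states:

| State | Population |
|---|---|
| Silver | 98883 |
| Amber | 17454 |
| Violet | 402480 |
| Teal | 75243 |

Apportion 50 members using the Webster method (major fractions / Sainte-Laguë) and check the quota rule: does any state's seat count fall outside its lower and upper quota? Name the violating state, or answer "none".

Violet

Standard quotas: Silver 8.323, Amber 1.469, Violet 33.875, Teal 6.333.
Webster allocation: Silver 8, Amber 1, Violet 35, Teal 6.
Violet has quota 33.875 (lower 33, upper 34) but receives 35 — outside the quota interval.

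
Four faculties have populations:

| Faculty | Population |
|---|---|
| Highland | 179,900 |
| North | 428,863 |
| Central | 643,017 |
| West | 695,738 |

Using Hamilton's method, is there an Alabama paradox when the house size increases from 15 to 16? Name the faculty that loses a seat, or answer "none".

Highland

At 15 seats: Highland 2, North 3, Central 5, West 5.
At 16 seats: Highland 1, North 4, Central 5, West 6.
Highland drops from 2 to 1.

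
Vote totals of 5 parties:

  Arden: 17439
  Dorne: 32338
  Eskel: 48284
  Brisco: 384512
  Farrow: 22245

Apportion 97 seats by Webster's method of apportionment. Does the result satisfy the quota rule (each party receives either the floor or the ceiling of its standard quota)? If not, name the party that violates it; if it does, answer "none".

Brisco

Standard quotas: Arden 3.351, Dorne 6.214, Eskel 9.278, Brisco 73.883, Farrow 4.274.
Webster allocation: Arden 3, Dorne 6, Eskel 9, Brisco 75, Farrow 4.
Brisco has quota 73.883 (lower 73, upper 74) but receives 75 — outside the quota interval.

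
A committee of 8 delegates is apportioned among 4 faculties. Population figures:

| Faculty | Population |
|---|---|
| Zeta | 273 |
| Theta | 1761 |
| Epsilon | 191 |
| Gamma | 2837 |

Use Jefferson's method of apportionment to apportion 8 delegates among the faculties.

Zeta=0, Theta=3, Epsilon=0, Gamma=5

Standard divisor 5062/8 ≈ 632.75; standard quotas: Zeta 0.431, Theta 2.783, Epsilon 0.302, Gamma 4.484.
Rounding down gives 0, 2, 0, 4 = 6 seats, so the divisor must be adjusted.
With modified divisor 500: modified quotas Zeta 0.546, Theta 3.522, Epsilon 0.382, Gamma 5.674.
Rounding down: Zeta 0, Theta 3, Epsilon 0, Gamma 5 (total 8).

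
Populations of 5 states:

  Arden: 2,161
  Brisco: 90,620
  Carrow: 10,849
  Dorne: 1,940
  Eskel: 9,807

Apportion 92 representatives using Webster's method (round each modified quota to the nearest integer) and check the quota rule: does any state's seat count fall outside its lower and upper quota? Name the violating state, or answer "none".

Brisco

Standard quotas: Arden 1.723, Brisco 72.259, Carrow 8.651, Dorne 1.547, Eskel 7.820.
Webster allocation: Arden 2, Brisco 71, Carrow 9, Dorne 2, Eskel 8.
Brisco has quota 72.259 (lower 72, upper 73) but receives 71 — outside the quota interval.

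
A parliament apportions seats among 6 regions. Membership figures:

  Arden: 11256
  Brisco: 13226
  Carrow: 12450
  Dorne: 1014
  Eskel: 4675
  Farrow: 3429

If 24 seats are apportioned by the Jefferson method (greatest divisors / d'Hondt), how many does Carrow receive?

Standard divisor 46050/24 ≈ 1918.75; standard quotas: Arden 5.866, Brisco 6.893, Carrow 6.489, Dorne 0.528, Eskel 2.436, Farrow 1.787.
Rounding down gives 5, 6, 6, 0, 2, 1 = 20 seats, so the divisor must be adjusted.
With modified divisor 1680: modified quotas Arden 6.700, Brisco 7.873, Carrow 7.411, Dorne 0.604, Eskel 2.783, Farrow 2.041.
Rounding down: Arden 6, Brisco 7, Carrow 7, Dorne 0, Eskel 2, Farrow 2 (total 24).
Carrow receives 7.

7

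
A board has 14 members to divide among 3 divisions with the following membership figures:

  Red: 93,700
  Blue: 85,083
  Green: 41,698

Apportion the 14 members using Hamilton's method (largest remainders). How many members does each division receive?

Red: 6, Blue: 5, Green: 3

Total 220481; standard divisor 220481/14 ≈ 15748.643.
Standard quotas: Red 5.9497, Blue 5.4026, Green 2.6477.
Lower quotas: Red 5, Blue 5, Green 2 (sum 12, leaving 2 seats).
Remainders in descending order: Red 0.9497, Green 0.6477, Blue 0.4026.
Largest remainders: Red, Green receive the extra seats.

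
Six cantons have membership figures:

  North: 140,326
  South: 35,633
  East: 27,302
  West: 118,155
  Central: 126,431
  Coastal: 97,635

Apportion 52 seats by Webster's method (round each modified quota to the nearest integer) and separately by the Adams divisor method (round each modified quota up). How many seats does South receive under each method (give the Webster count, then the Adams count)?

Webster: North 14, South 3, East 3, West 11, Central 12, Coastal 9.
Adams: North 13, South 4, East 3, West 11, Central 12, Coastal 9.
South gets 3 under Webster and 4 under Adams.

3 and 4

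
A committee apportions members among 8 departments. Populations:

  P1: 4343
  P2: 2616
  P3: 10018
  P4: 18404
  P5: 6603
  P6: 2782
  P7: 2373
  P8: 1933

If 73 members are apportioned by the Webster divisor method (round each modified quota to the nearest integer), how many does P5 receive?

10

Standard divisor 49072/73 ≈ 672.219; standard quotas: P1 6.461, P2 3.892, P3 14.903, P4 27.378, P5 9.823, P6 4.139, P7 3.530, P8 2.876.
Rounding to the nearest integer gives P1 6, P2 4, P3 15, P4 27, P5 10, P6 4, P7 4, P8 3 — total 73, matching the house size, so no adjustment is needed.
P5 receives 10.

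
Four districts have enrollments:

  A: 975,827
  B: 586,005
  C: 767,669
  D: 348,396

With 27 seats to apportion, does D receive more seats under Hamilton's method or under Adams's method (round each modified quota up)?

Adams

Hamilton: A 10, B 6, C 8, D 3.
Adams: A 9, B 6, C 8, D 4.
D gets 3 under Hamilton and 4 under Adams.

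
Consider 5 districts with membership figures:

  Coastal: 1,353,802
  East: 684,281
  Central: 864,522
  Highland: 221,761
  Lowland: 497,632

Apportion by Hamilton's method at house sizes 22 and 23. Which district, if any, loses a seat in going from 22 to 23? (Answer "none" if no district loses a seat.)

At 22 seats: Coastal 8, East 4, Central 5, Highland 2, Lowland 3.
At 23 seats: Coastal 9, East 4, Central 6, Highland 1, Lowland 3.
Highland drops from 2 to 1.

Highland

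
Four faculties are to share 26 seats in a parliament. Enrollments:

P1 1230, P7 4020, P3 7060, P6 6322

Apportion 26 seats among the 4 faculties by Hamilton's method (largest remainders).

P1 2; P7 5; P3 10; P6 9

Standard divisor: 18632 ÷ 26 ≈ 716.615.
Standard quotas: P1 1.7164, P7 5.6097, P3 9.8519, P6 8.8220.
Lower quotas: P1 1, P7 5, P3 9, P6 8 (sum 23, leaving 3 seats).
Remainders in descending order: P3 0.8519, P6 0.8220, P1 0.7164, P7 0.6097.
Largest remainders: P3, P6, P1 receive the extra seats.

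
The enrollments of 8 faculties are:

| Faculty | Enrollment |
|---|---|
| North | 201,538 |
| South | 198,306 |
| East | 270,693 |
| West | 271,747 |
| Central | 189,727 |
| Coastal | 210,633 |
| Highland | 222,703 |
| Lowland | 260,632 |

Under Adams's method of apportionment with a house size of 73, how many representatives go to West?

Standard divisor 1825979/73 ≈ 25013.411; standard quotas: North 8.057, South 7.928, East 10.822, West 10.864, Central 7.585, Coastal 8.421, Highland 8.903, Lowland 10.420.
Rounding up gives 9, 8, 11, 11, 8, 9, 9, 11 = 76 seats, so the divisor must be adjusted.
With modified divisor 26700: modified quotas North 7.548, South 7.427, East 10.138, West 10.178, Central 7.106, Coastal 7.889, Highland 8.341, Lowland 9.761.
Rounding up: North 8, South 8, East 11, West 11, Central 8, Coastal 8, Highland 9, Lowland 10 (total 73).
West receives 11.

11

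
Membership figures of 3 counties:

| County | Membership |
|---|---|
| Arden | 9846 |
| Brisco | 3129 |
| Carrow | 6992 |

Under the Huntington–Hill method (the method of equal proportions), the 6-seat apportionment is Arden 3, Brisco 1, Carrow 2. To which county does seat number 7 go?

Carrow

Priority for the next seat is population ÷ (√(s·(s+1))).
Priorities: Arden 2842.295, Brisco 2212.537, Carrow 2854.472.
Highest priority: Carrow.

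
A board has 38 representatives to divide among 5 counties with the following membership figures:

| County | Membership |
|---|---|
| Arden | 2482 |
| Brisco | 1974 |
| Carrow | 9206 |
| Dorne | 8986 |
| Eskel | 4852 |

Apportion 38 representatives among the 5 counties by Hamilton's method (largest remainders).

Arden=3, Brisco=3, Carrow=13, Dorne=12, Eskel=7

The standard divisor is 27500/38 ≈ 723.684.
Standard quotas: Arden 3.4297, Brisco 2.7277, Carrow 12.7210, Dorne 12.4170, Eskel 6.7046.
Lower quotas: Arden 3, Brisco 2, Carrow 12, Dorne 12, Eskel 6 (sum 35, leaving 3 seats).
Remainders in descending order: Brisco 0.7277, Carrow 0.7210, Eskel 0.7046, Arden 0.4297, Dorne 0.4170.
The surplus seats go to Brisco, Carrow, Eskel.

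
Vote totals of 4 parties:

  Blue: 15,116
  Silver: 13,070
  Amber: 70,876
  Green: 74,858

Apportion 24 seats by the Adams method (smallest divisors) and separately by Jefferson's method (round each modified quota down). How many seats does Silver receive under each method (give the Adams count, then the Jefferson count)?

2 and 1

Adams: Blue 2, Silver 2, Amber 10, Green 10.
Jefferson: Blue 2, Silver 1, Amber 10, Green 11.
Silver gets 2 under Adams and 1 under Jefferson.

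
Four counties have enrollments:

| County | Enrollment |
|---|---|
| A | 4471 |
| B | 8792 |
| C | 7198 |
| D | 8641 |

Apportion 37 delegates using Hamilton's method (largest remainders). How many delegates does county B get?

The standard divisor is 29102/37 ≈ 786.541.
Standard quotas: A 5.6844, B 11.1781, C 9.1515, D 10.9861.
Lower quotas: A 5, B 11, C 9, D 10 (sum 35, leaving 2 seats).
Remainders in descending order: D 0.9861, A 0.6844, B 0.1781, C 0.1515.
The surplus seats go to D, A.
B receives 11.

11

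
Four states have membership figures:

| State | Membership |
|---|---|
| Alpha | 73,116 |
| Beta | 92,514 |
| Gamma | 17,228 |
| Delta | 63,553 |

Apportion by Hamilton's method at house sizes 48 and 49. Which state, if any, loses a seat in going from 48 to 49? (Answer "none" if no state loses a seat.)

none

At 48 seats: Alpha 14, Beta 18, Gamma 3, Delta 13.
At 49 seats: Alpha 15, Beta 18, Gamma 3, Delta 13.
No state's allocation decreased.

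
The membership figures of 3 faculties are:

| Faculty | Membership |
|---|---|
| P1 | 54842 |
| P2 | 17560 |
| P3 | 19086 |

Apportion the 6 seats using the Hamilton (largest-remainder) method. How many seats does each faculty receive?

The standard divisor is 91488/6 = 15248.
Standard quotas: P1 3.5967, P2 1.1516, P3 1.2517.
Lower quotas: P1 3, P2 1, P3 1 (sum 5, leaving 1 seat).
Remainders in descending order: P1 0.5967, P3 0.2517, P2 0.1516.
The surplus seat goes to P1.

P1 4, P2 1, P3 1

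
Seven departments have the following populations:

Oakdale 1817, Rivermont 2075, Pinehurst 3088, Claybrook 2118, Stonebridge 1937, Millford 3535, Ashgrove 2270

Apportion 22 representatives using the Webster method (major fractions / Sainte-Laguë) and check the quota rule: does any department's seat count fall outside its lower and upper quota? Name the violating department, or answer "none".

Standard quotas: Oakdale 2.374, Rivermont 2.711, Pinehurst 4.034, Claybrook 2.767, Stonebridge 2.531, Millford 4.618, Ashgrove 2.966.
Webster allocation: Oakdale 2, Rivermont 3, Pinehurst 4, Claybrook 3, Stonebridge 2, Millford 5, Ashgrove 3.
Every allocation lies between the lower and upper quota.

none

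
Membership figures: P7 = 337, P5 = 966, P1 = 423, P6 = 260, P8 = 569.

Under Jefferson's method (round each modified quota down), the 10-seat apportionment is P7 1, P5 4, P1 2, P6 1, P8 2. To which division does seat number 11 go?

Priority for the next seat is population ÷ (current seats + 1).
Priorities: P7 168.500, P5 193.200, P1 141.000, P6 130.000, P8 189.667.
Highest priority: P5.

P5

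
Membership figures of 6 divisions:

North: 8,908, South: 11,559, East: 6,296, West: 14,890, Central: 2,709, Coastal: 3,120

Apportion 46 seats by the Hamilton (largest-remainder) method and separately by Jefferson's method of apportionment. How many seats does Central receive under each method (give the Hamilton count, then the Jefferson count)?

3 and 2

Hamilton: North 9, South 11, East 6, West 14, Central 3, Coastal 3.
Jefferson: North 9, South 11, East 6, West 15, Central 2, Coastal 3.
Central gets 3 under Hamilton and 2 under Jefferson.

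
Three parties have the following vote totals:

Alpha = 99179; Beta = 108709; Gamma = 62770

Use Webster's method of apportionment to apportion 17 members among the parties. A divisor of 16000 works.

Alpha: 6, Beta: 7, Gamma: 4

With modified divisor 16000: modified quotas Alpha 6.199, Beta 6.794, Gamma 3.923.
Rounding to the nearest integer: Alpha 6, Beta 7, Gamma 4 (total 17).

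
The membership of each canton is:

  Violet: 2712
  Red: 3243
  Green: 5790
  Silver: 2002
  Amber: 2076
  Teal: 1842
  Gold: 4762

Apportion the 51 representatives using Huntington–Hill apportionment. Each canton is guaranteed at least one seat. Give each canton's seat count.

With divisor 441: modified quotas Violet 6.150, Red 7.354, Green 13.129, Silver 4.540, Amber 4.707, Teal 4.177, Gold 10.798.
Geometric-mean thresholds: Violet √(6·7)=6.481, Red √(7·8)=7.483, Green √(13·14)=13.491, Silver √(4·5)=4.472, Amber √(4·5)=4.472, Teal √(4·5)=4.472, Gold √(10·11)=10.488.
Each quota rounded against its threshold gives Violet 6, Red 7, Green 13, Silver 5, Amber 5, Teal 4, Gold 11 (total 51).

Violet: 6, Red: 7, Green: 13, Silver: 5, Amber: 5, Teal: 4, Gold: 11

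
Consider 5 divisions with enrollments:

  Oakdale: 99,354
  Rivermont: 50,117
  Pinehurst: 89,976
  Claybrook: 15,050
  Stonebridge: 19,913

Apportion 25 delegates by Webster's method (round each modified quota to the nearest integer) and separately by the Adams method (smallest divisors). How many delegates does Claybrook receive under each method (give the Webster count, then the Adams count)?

1 and 2

Webster: Oakdale 9, Rivermont 5, Pinehurst 8, Claybrook 1, Stonebridge 2.
Adams: Oakdale 8, Rivermont 5, Pinehurst 8, Claybrook 2, Stonebridge 2.
Claybrook gets 1 under Webster and 2 under Adams.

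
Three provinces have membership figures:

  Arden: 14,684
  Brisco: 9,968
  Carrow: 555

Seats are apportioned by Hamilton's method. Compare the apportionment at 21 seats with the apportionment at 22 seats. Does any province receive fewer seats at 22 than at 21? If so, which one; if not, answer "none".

At 21 seats: Arden 12, Brisco 8, Carrow 1.
At 22 seats: Arden 13, Brisco 9, Carrow 0.
Carrow drops from 1 to 0.

Carrow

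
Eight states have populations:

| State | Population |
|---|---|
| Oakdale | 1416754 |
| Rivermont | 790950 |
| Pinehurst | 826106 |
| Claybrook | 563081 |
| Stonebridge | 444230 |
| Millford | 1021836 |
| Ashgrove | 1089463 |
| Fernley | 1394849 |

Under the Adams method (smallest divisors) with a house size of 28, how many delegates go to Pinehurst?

Standard divisor 7547269/28 ≈ 269545.321; standard quotas: Oakdale 5.256, Rivermont 2.934, Pinehurst 3.065, Claybrook 2.089, Stonebridge 1.648, Millford 3.791, Ashgrove 4.042, Fernley 5.175.
Rounding up gives 6, 3, 4, 3, 2, 4, 5, 6 = 33 seats, so the divisor must be adjusted.
With modified divisor 312000: modified quotas Oakdale 4.541, Rivermont 2.535, Pinehurst 2.648, Claybrook 1.805, Stonebridge 1.424, Millford 3.275, Ashgrove 3.492, Fernley 4.471.
Rounding up: Oakdale 5, Rivermont 3, Pinehurst 3, Claybrook 2, Stonebridge 2, Millford 4, Ashgrove 4, Fernley 5 (total 28).
Pinehurst receives 3.

3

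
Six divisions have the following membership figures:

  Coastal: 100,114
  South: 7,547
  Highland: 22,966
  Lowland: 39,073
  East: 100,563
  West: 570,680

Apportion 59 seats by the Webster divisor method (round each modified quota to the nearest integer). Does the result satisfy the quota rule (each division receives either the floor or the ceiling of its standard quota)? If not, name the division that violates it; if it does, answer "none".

Standard quotas: Coastal 7.024, South 0.529, Highland 1.611, Lowland 2.741, East 7.055, West 40.039.
Webster allocation: Coastal 7, South 1, Highland 2, Lowland 3, East 7, West 39.
West has quota 40.039 (lower 40, upper 41) but receives 39 — outside the quota interval.

West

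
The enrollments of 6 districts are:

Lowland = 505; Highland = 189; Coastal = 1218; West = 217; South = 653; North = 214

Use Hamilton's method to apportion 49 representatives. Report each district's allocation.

Lowland=8; Highland=3; Coastal=20; West=4; South=11; North=3

The standard divisor is 2996/49 ≈ 61.143.
Standard quotas: Lowland 8.259, Highland 3.091, Coastal 19.921, West 3.549, South 10.680, North 3.500.
Lower quotas: Lowland 8, Highland 3, Coastal 19, West 3, South 10, North 3 (sum 46, leaving 3 seats).
Remainders in descending order: Coastal 0.921, South 0.680, West 0.549, North 0.500, Lowland 0.259, Highland 0.091.
The surplus seats go to Coastal, South, West.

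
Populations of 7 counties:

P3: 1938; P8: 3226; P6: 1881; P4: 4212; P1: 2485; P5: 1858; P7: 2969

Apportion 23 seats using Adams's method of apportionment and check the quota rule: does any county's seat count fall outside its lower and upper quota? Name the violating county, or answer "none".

none

Standard quotas: P3 2.400, P8 3.996, P6 2.330, P4 5.217, P1 3.078, P5 2.301, P7 3.677.
Adams allocation: P3 3, P8 4, P6 2, P4 5, P1 3, P5 2, P7 4.
Every allocation lies between the lower and upper quota.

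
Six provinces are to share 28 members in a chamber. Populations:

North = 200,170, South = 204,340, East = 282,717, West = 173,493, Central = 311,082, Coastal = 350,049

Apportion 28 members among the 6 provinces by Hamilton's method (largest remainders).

Standard divisor: 1521851 ÷ 28 ≈ 54351.821.
Standard quotas: North 3.6829, South 3.7596, East 5.2016, West 3.1920, Central 5.7235, Coastal 6.4404.
Lower quotas: North 3, South 3, East 5, West 3, Central 5, Coastal 6 (sum 25, leaving 3 seats).
Remainders in descending order: South 0.7596, Central 0.7235, North 0.6829, Coastal 0.4404, East 0.2016, West 0.1920.
Largest remainders: South, Central, North receive the extra seats.

North=4, South=4, East=5, West=3, Central=6, Coastal=6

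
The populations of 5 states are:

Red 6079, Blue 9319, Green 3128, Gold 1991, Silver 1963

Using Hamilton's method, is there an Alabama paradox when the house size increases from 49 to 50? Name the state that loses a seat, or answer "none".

At 49 seats: Red 13, Blue 20, Green 7, Gold 5, Silver 4.
At 50 seats: Red 14, Blue 21, Green 7, Gold 4, Silver 4.
Gold drops from 5 to 4.

Gold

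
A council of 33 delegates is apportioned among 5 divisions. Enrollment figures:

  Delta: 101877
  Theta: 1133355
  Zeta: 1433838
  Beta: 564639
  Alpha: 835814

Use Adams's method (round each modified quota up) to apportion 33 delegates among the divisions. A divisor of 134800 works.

With modified divisor 134800: modified quotas Delta 0.756, Theta 8.408, Zeta 10.637, Beta 4.189, Alpha 6.200.
Rounding up: Delta 1, Theta 9, Zeta 11, Beta 5, Alpha 7 (total 33).

Delta 1, Theta 9, Zeta 11, Beta 5, Alpha 7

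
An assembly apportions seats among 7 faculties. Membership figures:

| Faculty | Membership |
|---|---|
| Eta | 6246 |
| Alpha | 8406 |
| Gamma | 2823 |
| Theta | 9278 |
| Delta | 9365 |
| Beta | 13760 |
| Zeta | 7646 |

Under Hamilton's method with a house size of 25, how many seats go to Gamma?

1

The standard divisor is 57524/25 ≈ 2300.96.
Standard quotas: Eta 2.7145, Alpha 3.6533, Gamma 1.2269, Theta 4.0322, Delta 4.0700, Beta 5.9801, Zeta 3.3230.
Lower quotas: Eta 2, Alpha 3, Gamma 1, Theta 4, Delta 4, Beta 5, Zeta 3 (sum 22, leaving 3 seats).
Remainders in descending order: Beta 0.9801, Eta 0.7145, Alpha 0.6533, Zeta 0.3230, Gamma 0.2269, Delta 0.0700, Theta 0.0322.
Largest remainders: Beta, Eta, Alpha receive the extra seats.
Gamma receives 1.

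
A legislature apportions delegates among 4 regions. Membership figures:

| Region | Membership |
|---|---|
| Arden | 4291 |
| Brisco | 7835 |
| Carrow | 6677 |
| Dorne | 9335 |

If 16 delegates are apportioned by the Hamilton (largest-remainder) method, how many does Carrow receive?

4

Total 28138; standard divisor 28138/16 ≈ 1758.625.
Standard quotas: Arden 2.4400, Brisco 4.4552, Carrow 3.7967, Dorne 5.3081.
Lower quotas: Arden 2, Brisco 4, Carrow 3, Dorne 5 (sum 14, leaving 2 seats).
Remainders in descending order: Carrow 0.7967, Brisco 0.4552, Arden 0.4400, Dorne 0.3081.
The surplus seats go to Carrow, Brisco.
Carrow receives 4.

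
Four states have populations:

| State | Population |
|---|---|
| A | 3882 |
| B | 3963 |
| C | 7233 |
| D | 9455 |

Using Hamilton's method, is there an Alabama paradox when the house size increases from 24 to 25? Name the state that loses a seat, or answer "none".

none

At 24 seats: A 4, B 4, C 7, D 9.
At 25 seats: A 4, B 4, C 7, D 10.
No state's allocation decreased.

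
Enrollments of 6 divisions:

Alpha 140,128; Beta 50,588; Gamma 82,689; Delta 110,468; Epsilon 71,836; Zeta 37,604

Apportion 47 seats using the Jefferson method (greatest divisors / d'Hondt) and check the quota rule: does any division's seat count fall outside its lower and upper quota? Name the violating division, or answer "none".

Standard quotas: Alpha 13.351, Beta 4.820, Gamma 7.878, Delta 10.525, Epsilon 6.844, Zeta 3.583.
Jefferson allocation: Alpha 13, Beta 5, Gamma 8, Delta 11, Epsilon 7, Zeta 3.
Every allocation lies between the lower and upper quota.

none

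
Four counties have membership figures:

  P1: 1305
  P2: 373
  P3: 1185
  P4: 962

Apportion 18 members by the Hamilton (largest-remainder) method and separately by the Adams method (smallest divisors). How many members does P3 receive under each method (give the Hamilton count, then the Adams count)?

6 and 5

Hamilton: P1 6, P2 2, P3 6, P4 4.
Adams: P1 6, P2 2, P3 5, P4 5.
P3 gets 6 under Hamilton and 5 under Adams.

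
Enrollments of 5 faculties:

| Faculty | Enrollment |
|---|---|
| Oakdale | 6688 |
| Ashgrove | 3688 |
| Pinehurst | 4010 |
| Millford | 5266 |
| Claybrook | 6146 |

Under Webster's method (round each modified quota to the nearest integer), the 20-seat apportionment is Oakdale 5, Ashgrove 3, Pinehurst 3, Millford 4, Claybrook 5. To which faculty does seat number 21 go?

Priority for the next seat is population ÷ (current seats + 0.5).
Priorities: Oakdale 1216.000, Ashgrove 1053.714, Pinehurst 1145.714, Millford 1170.222, Claybrook 1117.455.
Highest priority: Oakdale.

Oakdale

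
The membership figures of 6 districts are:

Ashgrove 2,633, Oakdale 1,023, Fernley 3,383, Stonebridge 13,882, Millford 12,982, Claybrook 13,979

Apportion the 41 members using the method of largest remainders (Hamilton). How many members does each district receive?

The standard divisor is 47882/41 ≈ 1167.854.
Standard quotas: Ashgrove 2.2546, Oakdale 0.8760, Fernley 2.8968, Stonebridge 11.8868, Millford 11.1161, Claybrook 11.9698.
Lower quotas: Ashgrove 2, Oakdale 0, Fernley 2, Stonebridge 11, Millford 11, Claybrook 11 (sum 37, leaving 4 seats).
Remainders in descending order: Claybrook 0.9698, Fernley 0.8968, Stonebridge 0.8868, Oakdale 0.8760, Ashgrove 0.2546, Millford 0.1161.
The surplus seats go to Claybrook, Fernley, Stonebridge, Oakdale.

Ashgrove 2; Oakdale 1; Fernley 3; Stonebridge 12; Millford 11; Claybrook 12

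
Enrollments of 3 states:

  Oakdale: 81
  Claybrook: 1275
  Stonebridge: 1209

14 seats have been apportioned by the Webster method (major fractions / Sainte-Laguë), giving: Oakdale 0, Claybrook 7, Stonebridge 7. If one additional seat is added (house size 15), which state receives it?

Priority for the next seat is population ÷ (current seats + 0.5).
Priorities: Oakdale 162.000, Claybrook 170.000, Stonebridge 161.200.
Highest priority: Claybrook.

Claybrook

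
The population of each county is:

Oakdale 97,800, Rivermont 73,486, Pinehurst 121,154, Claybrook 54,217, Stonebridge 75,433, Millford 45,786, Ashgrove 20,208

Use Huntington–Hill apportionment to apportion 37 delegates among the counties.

Oakdale: 7, Rivermont: 6, Pinehurst: 9, Claybrook: 4, Stonebridge: 6, Millford: 3, Ashgrove: 2

With divisor 13317: modified quotas Oakdale 7.344, Rivermont 5.518, Pinehurst 9.098, Claybrook 4.071, Stonebridge 5.664, Millford 3.438, Ashgrove 1.517.
Geometric-mean thresholds: Oakdale √(7·8)=7.483, Rivermont √(5·6)=5.477, Pinehurst √(9·10)=9.487, Claybrook √(4·5)=4.472, Stonebridge √(5·6)=5.477, Millford √(3·4)=3.464, Ashgrove √(1·2)=1.414.
Each quota rounded against its threshold gives Oakdale 7, Rivermont 6, Pinehurst 9, Claybrook 4, Stonebridge 6, Millford 3, Ashgrove 2 (total 37).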